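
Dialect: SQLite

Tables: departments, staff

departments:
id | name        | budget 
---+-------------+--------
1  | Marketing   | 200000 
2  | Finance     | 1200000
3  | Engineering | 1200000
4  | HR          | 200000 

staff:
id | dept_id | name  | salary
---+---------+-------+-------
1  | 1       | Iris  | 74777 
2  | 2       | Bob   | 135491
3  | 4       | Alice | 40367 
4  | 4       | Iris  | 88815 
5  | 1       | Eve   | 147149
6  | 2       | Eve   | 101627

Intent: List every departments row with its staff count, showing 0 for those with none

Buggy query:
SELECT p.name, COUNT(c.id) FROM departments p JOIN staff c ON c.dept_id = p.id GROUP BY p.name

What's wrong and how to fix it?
Bug: INNER JOIN drops departments rows that have no matching staff rows

Fix: Use LEFT JOIN so parents without children still appear (COUNT(c.id) gives 0)

Corrected query:
SELECT p.name, COUNT(c.id) FROM departments p LEFT JOIN staff c ON c.dept_id = p.id GROUP BY p.name

Result:
name        | COUNT(c.id)
------------+------------
Engineering | 0          
Finance     | 2          
HR          | 2          
Marketing   | 2          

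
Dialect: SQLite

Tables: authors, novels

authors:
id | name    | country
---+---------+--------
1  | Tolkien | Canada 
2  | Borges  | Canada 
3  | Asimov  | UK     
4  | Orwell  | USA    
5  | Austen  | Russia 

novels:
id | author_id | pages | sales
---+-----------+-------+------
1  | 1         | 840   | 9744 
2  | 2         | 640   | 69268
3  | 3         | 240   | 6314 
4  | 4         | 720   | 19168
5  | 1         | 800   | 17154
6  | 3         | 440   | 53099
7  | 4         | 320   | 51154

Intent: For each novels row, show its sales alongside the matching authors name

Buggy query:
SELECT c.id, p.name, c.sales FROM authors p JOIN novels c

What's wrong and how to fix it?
Bug: JOIN with no ON clause produces a cartesian product; every novels row pairs with every authors row

Fix: Specify the join condition linking the foreign key to the parent id

Corrected query:
SELECT c.id, p.name, c.sales FROM authors p JOIN novels c ON c.author_id = p.id

Result:
id | name    | sales
---+---------+------
1  | Tolkien | 9744 
2  | Borges  | 69268
3  | Asimov  | 6314 
4  | Orwell  | 19168
5  | Tolkien | 17154
6  | Asimov  | 53099
7  | Orwell  | 51154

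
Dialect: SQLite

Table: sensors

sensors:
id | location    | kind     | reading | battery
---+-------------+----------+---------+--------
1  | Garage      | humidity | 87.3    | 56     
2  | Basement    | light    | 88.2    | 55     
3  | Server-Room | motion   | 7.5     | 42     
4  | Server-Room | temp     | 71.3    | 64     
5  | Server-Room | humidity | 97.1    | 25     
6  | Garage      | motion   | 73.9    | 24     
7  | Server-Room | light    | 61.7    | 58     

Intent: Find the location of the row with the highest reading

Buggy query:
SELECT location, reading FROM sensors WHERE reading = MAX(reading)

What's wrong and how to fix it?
Bug: MAX(reading) is an aggregate and cannot be used directly in WHERE

Fix: Wrap MAX in a scalar subquery so WHERE compares against a single value

Corrected query:
SELECT location, reading FROM sensors WHERE reading = (SELECT MAX(reading) FROM sensors)

Result:
location    | reading
------------+--------
Server-Room | 97.1   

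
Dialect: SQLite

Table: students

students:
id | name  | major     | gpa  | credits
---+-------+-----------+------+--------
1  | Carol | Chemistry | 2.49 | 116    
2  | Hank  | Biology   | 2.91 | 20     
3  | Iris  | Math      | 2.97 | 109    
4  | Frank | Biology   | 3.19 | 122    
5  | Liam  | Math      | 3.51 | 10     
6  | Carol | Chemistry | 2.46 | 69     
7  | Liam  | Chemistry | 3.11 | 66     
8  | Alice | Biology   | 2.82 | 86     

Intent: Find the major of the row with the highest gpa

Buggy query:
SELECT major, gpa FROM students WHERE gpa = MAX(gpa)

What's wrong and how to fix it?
Bug: MAX(gpa) is an aggregate and cannot be used directly in WHERE

Fix: Use a subquery: WHERE gpa = (SELECT MAX(gpa) FROM students)

Corrected query:
SELECT major, gpa FROM students WHERE gpa = (SELECT MAX(gpa) FROM students)

Result:
major | gpa 
------+-----
Math  | 3.51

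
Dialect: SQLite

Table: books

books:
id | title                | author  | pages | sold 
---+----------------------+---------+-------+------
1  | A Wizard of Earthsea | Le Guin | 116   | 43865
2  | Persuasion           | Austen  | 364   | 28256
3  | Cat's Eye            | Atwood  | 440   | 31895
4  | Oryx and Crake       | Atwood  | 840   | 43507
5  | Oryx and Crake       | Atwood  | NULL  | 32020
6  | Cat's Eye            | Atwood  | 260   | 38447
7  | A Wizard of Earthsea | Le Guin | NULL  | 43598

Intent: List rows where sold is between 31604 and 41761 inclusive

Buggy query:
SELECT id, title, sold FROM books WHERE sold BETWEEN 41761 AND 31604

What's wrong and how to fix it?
Bug: The bounds are reversed; BETWEEN a AND b requires a <= b to match anything

Fix: Write BETWEEN 31604 AND 41761

Corrected query:
SELECT id, title, sold FROM books WHERE sold BETWEEN 31604 AND 41761

Result:
id | title          | sold 
---+----------------+------
3  | Cat's Eye      | 31895
5  | Oryx and Crake | 32020
6  | Cat's Eye      | 38447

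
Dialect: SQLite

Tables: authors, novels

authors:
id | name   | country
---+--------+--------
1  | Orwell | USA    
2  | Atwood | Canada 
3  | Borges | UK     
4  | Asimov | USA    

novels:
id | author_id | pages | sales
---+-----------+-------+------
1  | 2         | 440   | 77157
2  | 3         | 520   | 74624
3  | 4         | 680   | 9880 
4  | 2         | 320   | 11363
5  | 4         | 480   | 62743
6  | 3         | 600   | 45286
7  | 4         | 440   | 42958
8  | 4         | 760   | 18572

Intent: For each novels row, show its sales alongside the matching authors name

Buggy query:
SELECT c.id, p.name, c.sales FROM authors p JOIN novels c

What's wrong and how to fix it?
Bug: JOIN with no ON clause produces a cartesian product; every novels row pairs with every authors row

Fix: Specify the join condition linking the foreign key to the parent id

Corrected query:
SELECT c.id, p.name, c.sales FROM authors p JOIN novels c ON c.author_id = p.id

Result:
id | name   | sales
---+--------+------
1  | Atwood | 77157
2  | Borges | 74624
3  | Asimov | 9880 
4  | Atwood | 11363
5  | Asimov | 62743
6  | Borges | 45286
7  | Asimov | 42958
8  | Asimov | 18572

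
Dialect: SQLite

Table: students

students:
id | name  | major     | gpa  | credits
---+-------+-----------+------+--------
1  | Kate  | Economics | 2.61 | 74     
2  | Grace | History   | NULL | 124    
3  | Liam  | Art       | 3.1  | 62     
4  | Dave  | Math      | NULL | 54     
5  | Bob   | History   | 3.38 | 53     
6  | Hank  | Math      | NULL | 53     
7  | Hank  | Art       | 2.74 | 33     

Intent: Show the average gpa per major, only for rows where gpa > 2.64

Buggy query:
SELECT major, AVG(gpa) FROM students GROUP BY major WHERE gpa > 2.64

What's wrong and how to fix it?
Bug: Row-level WHERE must come before GROUP BY in the clause order

Fix: Place WHERE between FROM and GROUP BY

Corrected query:
SELECT major, AVG(gpa) FROM students WHERE gpa > 2.64 GROUP BY major

Result:
major   | AVG(gpa)
--------+---------
Art     | 2.92    
History | 3.38    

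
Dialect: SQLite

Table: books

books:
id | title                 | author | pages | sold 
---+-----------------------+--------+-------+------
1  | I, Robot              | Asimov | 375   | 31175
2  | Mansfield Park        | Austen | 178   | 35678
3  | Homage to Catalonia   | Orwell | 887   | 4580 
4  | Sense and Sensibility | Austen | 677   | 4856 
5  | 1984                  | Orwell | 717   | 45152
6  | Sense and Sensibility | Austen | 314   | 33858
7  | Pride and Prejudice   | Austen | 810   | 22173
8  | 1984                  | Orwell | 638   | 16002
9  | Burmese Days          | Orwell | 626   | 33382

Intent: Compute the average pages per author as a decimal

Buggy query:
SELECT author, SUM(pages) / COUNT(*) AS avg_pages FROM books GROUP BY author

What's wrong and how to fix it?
Bug: SUM(pages) and COUNT(*) are both integers; the division truncates the fractional part

Fix: Cast one side to REAL so the division keeps the fractional part

Corrected query:
SELECT author, SUM(pages) * 1.0 / COUNT(*) AS avg_pages FROM books GROUP BY author

Result:
author | avg_pages
-------+----------
Asimov | 375      
Austen | 494.75   
Orwell | 717      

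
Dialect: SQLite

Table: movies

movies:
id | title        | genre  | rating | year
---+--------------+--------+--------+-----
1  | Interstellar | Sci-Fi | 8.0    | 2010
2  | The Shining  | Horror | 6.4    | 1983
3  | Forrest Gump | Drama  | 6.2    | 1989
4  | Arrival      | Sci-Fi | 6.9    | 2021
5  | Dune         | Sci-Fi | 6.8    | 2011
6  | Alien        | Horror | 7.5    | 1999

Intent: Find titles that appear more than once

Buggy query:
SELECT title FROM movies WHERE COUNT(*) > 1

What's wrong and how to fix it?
Bug: WHERE can't reference COUNT(*); aggregates are computed after WHERE

Fix: GROUP BY title, then filter groups with HAVING COUNT(*) > 1

Corrected query:
SELECT title FROM movies GROUP BY title HAVING COUNT(*) > 1

Result:
(no rows)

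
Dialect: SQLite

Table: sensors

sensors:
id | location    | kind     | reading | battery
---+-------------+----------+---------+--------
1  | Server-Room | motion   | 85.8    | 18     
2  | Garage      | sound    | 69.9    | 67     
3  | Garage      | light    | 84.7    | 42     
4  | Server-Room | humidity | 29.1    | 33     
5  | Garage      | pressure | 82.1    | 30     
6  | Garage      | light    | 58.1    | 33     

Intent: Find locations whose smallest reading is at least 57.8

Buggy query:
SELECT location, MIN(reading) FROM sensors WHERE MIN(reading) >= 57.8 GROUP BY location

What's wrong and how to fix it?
Bug: MIN() in WHERE is a misuse of aggregate

Fix: Use HAVING for the per-group MIN condition

Corrected query:
SELECT location, MIN(reading) FROM sensors GROUP BY location HAVING MIN(reading) >= 57.8

Result:
location | MIN(reading)
---------+-------------
Garage   | 58.1        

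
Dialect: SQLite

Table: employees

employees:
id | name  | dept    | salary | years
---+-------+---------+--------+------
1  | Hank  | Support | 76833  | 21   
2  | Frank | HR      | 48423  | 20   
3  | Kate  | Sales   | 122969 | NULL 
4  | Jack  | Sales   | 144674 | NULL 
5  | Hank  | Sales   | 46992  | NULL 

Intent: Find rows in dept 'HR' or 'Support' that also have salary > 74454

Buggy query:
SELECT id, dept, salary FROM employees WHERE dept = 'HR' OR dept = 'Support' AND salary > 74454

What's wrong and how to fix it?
Bug: Without parentheses, AND is evaluated before OR, so the salary filter only applies to the 'Support' branch

Fix: Add parentheses around the OR so the AND applies to both alternatives

Corrected query:
SELECT id, dept, salary FROM employees WHERE (dept = 'HR' OR dept = 'Support') AND salary > 74454

Result:
id | dept    | salary
---+---------+-------
1  | Support | 76833 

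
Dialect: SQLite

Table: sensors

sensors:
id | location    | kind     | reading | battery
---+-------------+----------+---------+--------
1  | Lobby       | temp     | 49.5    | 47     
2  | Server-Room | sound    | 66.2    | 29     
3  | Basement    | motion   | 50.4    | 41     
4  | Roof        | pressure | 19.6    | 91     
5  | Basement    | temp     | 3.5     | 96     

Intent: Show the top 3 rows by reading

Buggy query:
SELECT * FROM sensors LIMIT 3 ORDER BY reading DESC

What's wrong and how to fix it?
Bug: LIMIT must come after ORDER BY

Fix: Sort with ORDER BY, then apply LIMIT

Corrected query:
SELECT * FROM sensors ORDER BY reading DESC LIMIT 3

Result:
id | location    | kind   | reading | battery
---+-------------+--------+---------+--------
2  | Server-Room | sound  | 66.2    | 29     
3  | Basement    | motion | 50.4    | 41     
1  | Lobby       | temp   | 49.5    | 47     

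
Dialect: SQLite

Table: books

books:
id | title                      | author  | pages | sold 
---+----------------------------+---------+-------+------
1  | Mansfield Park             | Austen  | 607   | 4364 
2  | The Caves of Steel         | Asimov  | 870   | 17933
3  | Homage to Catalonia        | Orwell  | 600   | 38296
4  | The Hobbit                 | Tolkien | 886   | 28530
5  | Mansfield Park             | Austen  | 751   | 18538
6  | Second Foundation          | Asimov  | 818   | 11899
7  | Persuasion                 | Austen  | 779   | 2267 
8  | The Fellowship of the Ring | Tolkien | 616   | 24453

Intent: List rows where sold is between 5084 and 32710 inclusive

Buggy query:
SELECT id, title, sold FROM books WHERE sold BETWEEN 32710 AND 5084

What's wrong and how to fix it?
Bug: The bounds are reversed; BETWEEN a AND b requires a <= b to match anything

Fix: Swap the bounds so the smaller value comes first

Corrected query:
SELECT id, title, sold FROM books WHERE sold BETWEEN 5084 AND 32710

Result:
id | title                      | sold 
---+----------------------------+------
2  | The Caves of Steel         | 17933
4  | The Hobbit                 | 28530
5  | Mansfield Park             | 18538
6  | Second Foundation          | 11899
8  | The Fellowship of the Ring | 24453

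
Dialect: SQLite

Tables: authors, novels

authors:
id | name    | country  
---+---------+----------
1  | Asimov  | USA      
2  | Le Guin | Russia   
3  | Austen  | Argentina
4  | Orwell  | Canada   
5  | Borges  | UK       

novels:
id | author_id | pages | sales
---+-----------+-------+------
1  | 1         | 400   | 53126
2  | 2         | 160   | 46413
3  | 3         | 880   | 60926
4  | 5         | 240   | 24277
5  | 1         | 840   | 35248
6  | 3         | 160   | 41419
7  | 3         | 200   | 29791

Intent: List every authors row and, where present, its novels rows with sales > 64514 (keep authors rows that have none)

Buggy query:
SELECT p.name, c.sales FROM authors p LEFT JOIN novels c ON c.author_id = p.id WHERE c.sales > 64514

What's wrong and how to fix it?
Bug: Filtering c.sales in WHERE discards the NULL rows produced by LEFT JOIN, turning it into an inner join

Fix: Put 'c.sales > 64514' in the JOIN's ON clause instead of WHERE

Corrected query:
SELECT p.name, c.sales FROM authors p LEFT JOIN novels c ON c.author_id = p.id AND c.sales > 64514

Result:
name    | sales
--------+------
Asimov  | NULL 
Le Guin | NULL 
Austen  | NULL 
Orwell  | NULL 
Borges  | NULL 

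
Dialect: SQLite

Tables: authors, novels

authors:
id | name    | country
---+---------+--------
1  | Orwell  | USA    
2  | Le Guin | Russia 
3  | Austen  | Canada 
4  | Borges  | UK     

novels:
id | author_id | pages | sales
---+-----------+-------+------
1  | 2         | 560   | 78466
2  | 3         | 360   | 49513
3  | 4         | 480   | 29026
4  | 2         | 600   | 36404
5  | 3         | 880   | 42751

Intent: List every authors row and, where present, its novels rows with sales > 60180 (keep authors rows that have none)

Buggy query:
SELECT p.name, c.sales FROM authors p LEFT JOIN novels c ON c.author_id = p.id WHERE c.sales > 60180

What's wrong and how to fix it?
Bug: Filtering c.sales in WHERE discards the NULL rows produced by LEFT JOIN, turning it into an inner join

Fix: Move the right-table condition into the ON clause so unmatched parents are kept

Corrected query:
SELECT p.name, c.sales FROM authors p LEFT JOIN novels c ON c.author_id = p.id AND c.sales > 60180

Result:
name    | sales
--------+------
Orwell  | NULL 
Le Guin | 78466
Austen  | NULL 
Borges  | NULL 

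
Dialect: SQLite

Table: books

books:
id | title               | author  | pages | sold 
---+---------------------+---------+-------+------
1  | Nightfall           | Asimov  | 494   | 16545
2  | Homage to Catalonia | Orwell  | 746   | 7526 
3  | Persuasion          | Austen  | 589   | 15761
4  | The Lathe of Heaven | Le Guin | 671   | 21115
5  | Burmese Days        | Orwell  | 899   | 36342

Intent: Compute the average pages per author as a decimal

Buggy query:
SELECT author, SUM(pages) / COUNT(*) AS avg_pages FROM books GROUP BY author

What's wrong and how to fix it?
Bug: SUM(pages) and COUNT(*) are both integers; the division truncates the fractional part

Fix: Multiply by 1.0 (or CAST to REAL) to force floating-point division

Corrected query:
SELECT author, SUM(pages) * 1.0 / COUNT(*) AS avg_pages FROM books GROUP BY author

Result:
author  | avg_pages
--------+----------
Asimov  | 494      
Austen  | 589      
Le Guin | 671      
Orwell  | 822.5    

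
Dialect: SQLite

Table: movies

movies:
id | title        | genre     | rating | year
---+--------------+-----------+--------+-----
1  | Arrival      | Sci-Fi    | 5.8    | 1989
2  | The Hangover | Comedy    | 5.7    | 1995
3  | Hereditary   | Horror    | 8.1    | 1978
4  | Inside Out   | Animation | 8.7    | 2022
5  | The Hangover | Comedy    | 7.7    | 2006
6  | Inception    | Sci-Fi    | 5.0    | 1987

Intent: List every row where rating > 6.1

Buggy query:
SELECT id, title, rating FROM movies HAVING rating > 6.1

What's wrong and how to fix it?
Bug: HAVING filters the output of aggregation, but this query has no GROUP BY and no aggregate functions, so SQLite rejects it (HAVING clause on a non-aggregate query); the condition here is per row

Fix: Replace HAVING with WHERE since the condition applies to individual rows

Corrected query:
SELECT id, title, rating FROM movies WHERE rating > 6.1

Result:
id | title        | rating
---+--------------+-------
3  | Hereditary   | 8.1   
4  | Inside Out   | 8.7   
5  | The Hangover | 7.7   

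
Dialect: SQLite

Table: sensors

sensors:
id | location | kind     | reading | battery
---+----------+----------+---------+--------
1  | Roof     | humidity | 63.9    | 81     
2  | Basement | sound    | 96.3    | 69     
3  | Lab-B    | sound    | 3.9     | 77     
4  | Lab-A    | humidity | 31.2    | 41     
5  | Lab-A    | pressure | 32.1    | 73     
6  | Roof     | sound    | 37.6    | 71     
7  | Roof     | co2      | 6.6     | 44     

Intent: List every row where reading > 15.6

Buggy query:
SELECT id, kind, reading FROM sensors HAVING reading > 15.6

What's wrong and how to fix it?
Bug: HAVING filters the output of aggregation, but this query has no GROUP BY and no aggregate functions, so SQLite rejects it (HAVING clause on a non-aggregate query); the condition here is per row

Fix: Use WHERE for row-level filtering

Corrected query:
SELECT id, kind, reading FROM sensors WHERE reading > 15.6

Result:
id | kind     | reading
---+----------+--------
1  | humidity | 63.9   
2  | sound    | 96.3   
4  | humidity | 31.2   
5  | pressure | 32.1   
6  | sound    | 37.6   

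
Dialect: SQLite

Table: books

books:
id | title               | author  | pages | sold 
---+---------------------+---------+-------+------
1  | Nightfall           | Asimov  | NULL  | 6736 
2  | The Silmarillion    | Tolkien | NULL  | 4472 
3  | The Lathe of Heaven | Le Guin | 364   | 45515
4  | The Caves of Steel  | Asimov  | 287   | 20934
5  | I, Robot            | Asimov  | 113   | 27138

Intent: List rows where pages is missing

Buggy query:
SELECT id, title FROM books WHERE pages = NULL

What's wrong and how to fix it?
Bug: '= NULL' is always unknown in SQL three-valued logic, so no rows match

Fix: Replace '= NULL' with 'IS NULL'

Corrected query:
SELECT id, title FROM books WHERE pages IS NULL

Result:
id | title           
---+-----------------
1  | Nightfall       
2  | The Silmarillion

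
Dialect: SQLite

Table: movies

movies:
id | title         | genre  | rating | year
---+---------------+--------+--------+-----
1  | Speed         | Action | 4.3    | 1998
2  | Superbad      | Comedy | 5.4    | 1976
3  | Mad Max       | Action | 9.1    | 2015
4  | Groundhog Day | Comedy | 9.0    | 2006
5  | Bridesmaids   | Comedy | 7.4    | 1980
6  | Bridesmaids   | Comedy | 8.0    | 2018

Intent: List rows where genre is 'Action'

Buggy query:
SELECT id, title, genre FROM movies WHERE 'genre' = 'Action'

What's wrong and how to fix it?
Bug: Single quotes denote string literals in SQL; the column name is being compared as a constant string

Fix: Reference the column as genre without single quotes

Corrected query:
SELECT id, title, genre FROM movies WHERE genre = 'Action'

Result:
id | title   | genre 
---+---------+-------
1  | Speed   | Action
3  | Mad Max | Action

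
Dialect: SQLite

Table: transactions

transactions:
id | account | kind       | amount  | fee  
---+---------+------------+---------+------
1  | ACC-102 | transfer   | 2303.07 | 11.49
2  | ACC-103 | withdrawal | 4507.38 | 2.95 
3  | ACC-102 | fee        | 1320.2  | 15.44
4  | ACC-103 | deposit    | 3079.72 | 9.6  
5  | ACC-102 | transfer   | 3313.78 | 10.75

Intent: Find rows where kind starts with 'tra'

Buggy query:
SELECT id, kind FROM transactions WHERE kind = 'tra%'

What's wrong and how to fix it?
Bug: '=' compares the literal string including the % character; pattern matching needs LIKE

Fix: Use LIKE for wildcard pattern matching

Corrected query:
SELECT id, kind FROM transactions WHERE kind LIKE 'tra%'

Result:
id | kind    
---+---------
1  | transfer
5  | transfer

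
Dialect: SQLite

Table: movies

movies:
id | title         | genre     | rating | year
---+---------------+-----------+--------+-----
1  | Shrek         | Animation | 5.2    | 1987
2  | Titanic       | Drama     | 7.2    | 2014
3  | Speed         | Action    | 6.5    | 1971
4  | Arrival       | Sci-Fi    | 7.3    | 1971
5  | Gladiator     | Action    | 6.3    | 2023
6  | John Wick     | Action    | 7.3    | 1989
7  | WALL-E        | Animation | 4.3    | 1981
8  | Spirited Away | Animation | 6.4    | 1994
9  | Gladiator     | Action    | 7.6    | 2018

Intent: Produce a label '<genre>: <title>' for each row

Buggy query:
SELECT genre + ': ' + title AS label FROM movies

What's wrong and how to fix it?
Bug: SQLite uses || for string concatenation; + coerces text to numbers (yielding 0)

Fix: Replace + with || to concatenate text

Corrected query:
SELECT genre || ': ' || title AS label FROM movies

Result:
label                   
------------------------
Animation: Shrek        
Drama: Titanic          
Action: Speed           
Sci-Fi: Arrival         
Action: Gladiator       
Action: John Wick       
Animation: WALL-E       
Animation: Spirited Away
Action: Gladiator       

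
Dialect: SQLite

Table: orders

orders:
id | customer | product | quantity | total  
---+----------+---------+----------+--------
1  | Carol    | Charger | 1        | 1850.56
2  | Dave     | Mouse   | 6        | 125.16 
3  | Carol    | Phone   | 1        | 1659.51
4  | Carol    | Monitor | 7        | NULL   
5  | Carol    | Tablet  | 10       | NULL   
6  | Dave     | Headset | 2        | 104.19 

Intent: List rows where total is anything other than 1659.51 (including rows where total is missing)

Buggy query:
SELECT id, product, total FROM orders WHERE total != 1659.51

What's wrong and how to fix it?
Bug: Inequality against NULL is unknown, not true; rows with NULL are dropped

Fix: Add an explicit OR total IS NULL to include the missing-value rows

Corrected query:
SELECT id, product, total FROM orders WHERE total != 1659.51 OR total IS NULL

Result:
id | product | total  
---+---------+--------
1  | Charger | 1850.56
2  | Mouse   | 125.16 
4  | Monitor | NULL   
5  | Tablet  | NULL   
6  | Headset | 104.19 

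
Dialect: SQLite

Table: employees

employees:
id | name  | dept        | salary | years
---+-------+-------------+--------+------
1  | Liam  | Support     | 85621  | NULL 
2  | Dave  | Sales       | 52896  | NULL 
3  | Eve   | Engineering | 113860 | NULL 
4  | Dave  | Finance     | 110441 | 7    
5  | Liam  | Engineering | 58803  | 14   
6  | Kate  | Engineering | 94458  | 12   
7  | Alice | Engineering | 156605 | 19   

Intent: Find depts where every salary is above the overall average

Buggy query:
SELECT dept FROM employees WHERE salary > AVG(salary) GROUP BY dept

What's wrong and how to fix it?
Bug: WHERE evaluates per row before aggregation, so AVG() is unavailable

Fix: Use a subquery for AVG and a HAVING MIN(...) filter so the condition holds for every row in the group

Corrected query:
SELECT dept FROM employees GROUP BY dept HAVING MIN(salary) > (SELECT AVG(salary) FROM employees)

Result:
dept   
-------
Finance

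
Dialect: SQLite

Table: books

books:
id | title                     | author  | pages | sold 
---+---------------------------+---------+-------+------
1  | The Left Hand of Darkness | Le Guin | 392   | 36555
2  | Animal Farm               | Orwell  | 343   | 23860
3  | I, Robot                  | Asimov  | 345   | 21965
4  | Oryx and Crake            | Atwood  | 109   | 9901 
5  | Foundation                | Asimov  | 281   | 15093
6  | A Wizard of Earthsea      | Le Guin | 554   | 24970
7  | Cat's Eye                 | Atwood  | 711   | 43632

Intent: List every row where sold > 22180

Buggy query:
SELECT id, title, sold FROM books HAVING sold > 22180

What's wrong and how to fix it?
Bug: This is a non-aggregate query (no GROUP BY, no aggregates), so in SQLite the HAVING clause is invalid here; a row-level condition belongs in WHERE

Fix: Replace HAVING with WHERE since the condition applies to individual rows

Corrected query:
SELECT id, title, sold FROM books WHERE sold > 22180

Result:
id | title                     | sold 
---+---------------------------+------
1  | The Left Hand of Darkness | 36555
2  | Animal Farm               | 23860
6  | A Wizard of Earthsea      | 24970
7  | Cat's Eye                 | 43632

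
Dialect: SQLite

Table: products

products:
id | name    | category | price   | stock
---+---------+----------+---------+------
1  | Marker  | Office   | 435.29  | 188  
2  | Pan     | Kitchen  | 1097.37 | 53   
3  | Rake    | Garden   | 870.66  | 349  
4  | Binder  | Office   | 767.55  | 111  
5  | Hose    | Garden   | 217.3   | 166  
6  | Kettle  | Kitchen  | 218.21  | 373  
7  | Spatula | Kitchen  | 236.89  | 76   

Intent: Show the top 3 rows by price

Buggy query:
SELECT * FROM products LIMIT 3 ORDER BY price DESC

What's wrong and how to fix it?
Bug: LIMIT must come after ORDER BY

Fix: Sort with ORDER BY, then apply LIMIT

Corrected query:
SELECT * FROM products ORDER BY price DESC LIMIT 3

Result:
id | name   | category | price   | stock
---+--------+----------+---------+------
2  | Pan    | Kitchen  | 1097.37 | 53   
3  | Rake   | Garden   | 870.66  | 349  
4  | Binder | Office   | 767.55  | 111  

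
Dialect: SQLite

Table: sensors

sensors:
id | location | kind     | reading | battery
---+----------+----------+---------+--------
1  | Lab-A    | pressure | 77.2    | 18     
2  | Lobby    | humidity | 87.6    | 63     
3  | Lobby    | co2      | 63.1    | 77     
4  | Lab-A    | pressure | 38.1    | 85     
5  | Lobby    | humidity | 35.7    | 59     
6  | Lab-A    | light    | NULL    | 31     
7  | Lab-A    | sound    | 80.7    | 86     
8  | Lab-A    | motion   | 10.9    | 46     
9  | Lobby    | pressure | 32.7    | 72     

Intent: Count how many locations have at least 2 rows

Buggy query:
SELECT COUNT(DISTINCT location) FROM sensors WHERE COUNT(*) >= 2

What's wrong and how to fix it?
Bug: WHERE filters individual rows, not groups, so a group-level COUNT is invalid there

Fix: Group first with HAVING COUNT(*) >= 2, then COUNT the resulting groups

Corrected query:
SELECT COUNT(*) FROM (SELECT location FROM sensors GROUP BY location HAVING COUNT(*) >= 2)

Result:
COUNT(*)
--------
2       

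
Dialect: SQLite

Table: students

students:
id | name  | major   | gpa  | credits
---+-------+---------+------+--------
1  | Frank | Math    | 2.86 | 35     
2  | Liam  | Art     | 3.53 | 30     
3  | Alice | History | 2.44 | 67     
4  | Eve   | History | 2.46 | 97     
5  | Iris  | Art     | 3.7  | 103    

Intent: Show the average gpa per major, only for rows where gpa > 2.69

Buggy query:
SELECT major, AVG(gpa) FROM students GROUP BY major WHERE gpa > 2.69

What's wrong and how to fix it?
Bug: WHERE cannot follow GROUP BY

Fix: Move the WHERE clause before GROUP BY

Corrected query:
SELECT major, AVG(gpa) FROM students WHERE gpa > 2.69 GROUP BY major

Result:
major | AVG(gpa)
------+---------
Art   | 3.615   
Math  | 2.86    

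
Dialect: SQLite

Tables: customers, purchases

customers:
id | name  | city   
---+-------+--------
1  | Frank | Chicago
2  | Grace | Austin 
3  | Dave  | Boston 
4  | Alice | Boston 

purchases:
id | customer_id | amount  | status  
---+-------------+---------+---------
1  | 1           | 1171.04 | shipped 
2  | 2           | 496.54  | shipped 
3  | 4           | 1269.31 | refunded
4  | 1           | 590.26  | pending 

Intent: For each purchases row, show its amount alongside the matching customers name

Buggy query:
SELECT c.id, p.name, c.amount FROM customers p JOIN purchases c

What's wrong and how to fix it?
Bug: JOIN with no ON clause produces a cartesian product; every purchases row pairs with every customers row

Fix: Specify the join condition linking the foreign key to the parent id

Corrected query:
SELECT c.id, p.name, c.amount FROM customers p JOIN purchases c ON c.customer_id = p.id

Result:
id | name  | amount 
---+-------+--------
1  | Frank | 1171.04
2  | Grace | 496.54 
3  | Alice | 1269.31
4  | Frank | 590.26 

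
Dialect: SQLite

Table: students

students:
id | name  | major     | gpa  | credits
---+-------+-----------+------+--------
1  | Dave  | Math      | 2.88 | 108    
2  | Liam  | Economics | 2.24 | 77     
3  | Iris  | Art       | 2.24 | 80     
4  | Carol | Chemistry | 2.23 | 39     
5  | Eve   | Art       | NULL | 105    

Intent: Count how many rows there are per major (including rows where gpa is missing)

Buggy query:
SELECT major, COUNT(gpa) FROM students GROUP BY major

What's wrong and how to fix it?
Bug: COUNT(column) counts non-NULL values only; rows with NULL gpa aren't counted

Fix: Replace COUNT(gpa) with COUNT(*)

Corrected query:
SELECT major, COUNT(*) FROM students GROUP BY major

Result:
major     | COUNT(*)
----------+---------
Art       | 2       
Chemistry | 1       
Economics | 1       
Math      | 1       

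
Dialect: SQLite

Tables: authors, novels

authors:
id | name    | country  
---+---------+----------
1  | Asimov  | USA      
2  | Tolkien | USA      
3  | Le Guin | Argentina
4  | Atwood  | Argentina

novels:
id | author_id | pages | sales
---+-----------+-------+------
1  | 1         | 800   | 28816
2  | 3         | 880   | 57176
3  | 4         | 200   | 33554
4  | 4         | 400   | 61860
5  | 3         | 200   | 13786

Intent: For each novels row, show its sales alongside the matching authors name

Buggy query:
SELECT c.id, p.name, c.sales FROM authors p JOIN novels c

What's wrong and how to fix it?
Bug: JOIN with no ON clause produces a cartesian product; every novels row pairs with every authors row

Fix: Add ON c.author_id = p.id to the JOIN

Corrected query:
SELECT c.id, p.name, c.sales FROM authors p JOIN novels c ON c.author_id = p.id

Result:
id | name    | sales
---+---------+------
1  | Asimov  | 28816
2  | Le Guin | 57176
3  | Atwood  | 33554
4  | Atwood  | 61860
5  | Le Guin | 13786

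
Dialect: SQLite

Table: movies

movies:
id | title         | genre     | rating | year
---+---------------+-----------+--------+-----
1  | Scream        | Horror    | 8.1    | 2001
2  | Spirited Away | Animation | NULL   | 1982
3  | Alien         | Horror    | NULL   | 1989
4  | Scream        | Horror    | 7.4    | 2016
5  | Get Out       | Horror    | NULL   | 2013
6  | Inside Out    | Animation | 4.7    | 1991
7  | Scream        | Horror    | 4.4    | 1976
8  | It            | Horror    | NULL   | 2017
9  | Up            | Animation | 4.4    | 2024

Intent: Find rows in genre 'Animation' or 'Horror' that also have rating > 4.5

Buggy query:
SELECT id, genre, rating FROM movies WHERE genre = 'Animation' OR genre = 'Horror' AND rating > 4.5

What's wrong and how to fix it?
Bug: Without parentheses, AND is evaluated before OR, so the rating filter only applies to the 'Horror' branch

Fix: Group the OR with parentheses (or use IN), then AND the threshold

Corrected query:
SELECT id, genre, rating FROM movies WHERE (genre = 'Animation' OR genre = 'Horror') AND rating > 4.5

Result:
id | genre     | rating
---+-----------+-------
1  | Horror    | 8.1   
4  | Horror    | 7.4   
6  | Animation | 4.7   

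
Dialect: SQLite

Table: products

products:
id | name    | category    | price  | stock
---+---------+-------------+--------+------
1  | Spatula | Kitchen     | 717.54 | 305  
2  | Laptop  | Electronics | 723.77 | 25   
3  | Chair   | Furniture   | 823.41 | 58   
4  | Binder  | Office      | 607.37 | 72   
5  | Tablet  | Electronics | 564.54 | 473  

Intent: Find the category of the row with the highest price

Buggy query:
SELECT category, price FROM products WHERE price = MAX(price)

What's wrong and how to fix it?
Bug: MAX(price) is an aggregate and cannot be used directly in WHERE

Fix: Wrap MAX in a scalar subquery so WHERE compares against a single value

Corrected query:
SELECT category, price FROM products WHERE price = (SELECT MAX(price) FROM products)

Result:
category  | price 
----------+-------
Furniture | 823.41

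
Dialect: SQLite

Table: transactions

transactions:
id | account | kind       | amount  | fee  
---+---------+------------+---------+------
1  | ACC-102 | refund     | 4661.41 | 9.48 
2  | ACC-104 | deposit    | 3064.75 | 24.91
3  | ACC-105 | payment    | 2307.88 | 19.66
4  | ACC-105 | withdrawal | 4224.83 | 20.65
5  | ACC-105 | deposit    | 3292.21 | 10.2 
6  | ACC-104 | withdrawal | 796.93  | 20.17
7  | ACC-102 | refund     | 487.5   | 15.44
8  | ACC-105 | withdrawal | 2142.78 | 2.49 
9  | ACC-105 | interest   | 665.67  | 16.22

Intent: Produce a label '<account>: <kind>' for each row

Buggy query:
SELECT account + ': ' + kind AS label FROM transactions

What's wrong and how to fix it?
Bug: SQLite uses || for string concatenation; + coerces text to numbers (yielding 0)

Fix: Use the || operator for string concatenation

Corrected query:
SELECT account || ': ' || kind AS label FROM transactions

Result:
label              
-------------------
ACC-102: refund    
ACC-104: deposit   
ACC-105: payment   
ACC-105: withdrawal
ACC-105: deposit   
ACC-104: withdrawal
ACC-102: refund    
ACC-105: withdrawal
ACC-105: interest  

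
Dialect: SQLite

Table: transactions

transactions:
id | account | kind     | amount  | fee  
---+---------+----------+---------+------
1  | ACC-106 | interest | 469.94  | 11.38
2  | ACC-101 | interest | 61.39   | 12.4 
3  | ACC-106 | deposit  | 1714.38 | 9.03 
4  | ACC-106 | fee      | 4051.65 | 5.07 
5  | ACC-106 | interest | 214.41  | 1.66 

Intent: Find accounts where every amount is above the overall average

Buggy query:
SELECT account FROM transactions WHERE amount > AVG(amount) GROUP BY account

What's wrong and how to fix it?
Bug: WHERE evaluates per row before aggregation, so AVG() is unavailable

Fix: Use a subquery for AVG and a HAVING MIN(...) filter so the condition holds for every row in the group

Corrected query:
SELECT account FROM transactions GROUP BY account HAVING MIN(amount) > (SELECT AVG(amount) FROM transactions)

Result:
(no rows)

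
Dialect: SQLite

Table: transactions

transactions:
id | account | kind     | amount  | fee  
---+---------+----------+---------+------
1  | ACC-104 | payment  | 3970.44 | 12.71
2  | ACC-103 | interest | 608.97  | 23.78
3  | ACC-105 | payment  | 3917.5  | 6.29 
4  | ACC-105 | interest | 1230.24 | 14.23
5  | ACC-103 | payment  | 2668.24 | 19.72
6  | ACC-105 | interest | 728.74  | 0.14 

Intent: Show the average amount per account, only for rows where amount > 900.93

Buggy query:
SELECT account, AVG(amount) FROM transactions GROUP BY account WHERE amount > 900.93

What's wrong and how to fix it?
Bug: Row-level WHERE must come before GROUP BY in the clause order

Fix: Place WHERE between FROM and GROUP BY

Corrected query:
SELECT account, AVG(amount) FROM transactions WHERE amount > 900.93 GROUP BY account

Result:
account | AVG(amount)
--------+------------
ACC-103 | 2668.24    
ACC-104 | 3970.44    
ACC-105 | 2573.87    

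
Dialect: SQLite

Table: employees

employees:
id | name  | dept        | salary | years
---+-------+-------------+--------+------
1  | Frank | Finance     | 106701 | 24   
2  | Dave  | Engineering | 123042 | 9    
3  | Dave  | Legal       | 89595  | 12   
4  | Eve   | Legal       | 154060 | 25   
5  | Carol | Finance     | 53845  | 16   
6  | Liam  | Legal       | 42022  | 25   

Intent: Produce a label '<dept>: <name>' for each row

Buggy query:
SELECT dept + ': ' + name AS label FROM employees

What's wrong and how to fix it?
Bug: '+' is numeric addition; on text columns SQLite converts them to 0 instead of concatenating

Fix: Replace + with || to concatenate text

Corrected query:
SELECT dept || ': ' || name AS label FROM employees

Result:
label            
-----------------
Finance: Frank   
Engineering: Dave
Legal: Dave      
Legal: Eve       
Finance: Carol   
Legal: Liam      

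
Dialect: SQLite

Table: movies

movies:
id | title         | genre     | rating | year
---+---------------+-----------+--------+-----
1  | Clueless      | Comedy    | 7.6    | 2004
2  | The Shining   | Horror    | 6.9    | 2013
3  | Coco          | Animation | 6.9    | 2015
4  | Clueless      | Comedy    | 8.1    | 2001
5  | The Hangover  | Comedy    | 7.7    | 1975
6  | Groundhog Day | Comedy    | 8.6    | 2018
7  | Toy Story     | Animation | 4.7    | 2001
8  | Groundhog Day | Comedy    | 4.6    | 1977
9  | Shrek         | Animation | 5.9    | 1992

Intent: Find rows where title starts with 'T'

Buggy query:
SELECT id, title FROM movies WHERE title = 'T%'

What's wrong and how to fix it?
Bug: '=' compares the literal string including the % character; pattern matching needs LIKE

Fix: Use LIKE for wildcard pattern matching

Corrected query:
SELECT id, title FROM movies WHERE title LIKE 'T%'

Result:
id | title       
---+-------------
2  | The Shining 
5  | The Hangover
7  | Toy Story   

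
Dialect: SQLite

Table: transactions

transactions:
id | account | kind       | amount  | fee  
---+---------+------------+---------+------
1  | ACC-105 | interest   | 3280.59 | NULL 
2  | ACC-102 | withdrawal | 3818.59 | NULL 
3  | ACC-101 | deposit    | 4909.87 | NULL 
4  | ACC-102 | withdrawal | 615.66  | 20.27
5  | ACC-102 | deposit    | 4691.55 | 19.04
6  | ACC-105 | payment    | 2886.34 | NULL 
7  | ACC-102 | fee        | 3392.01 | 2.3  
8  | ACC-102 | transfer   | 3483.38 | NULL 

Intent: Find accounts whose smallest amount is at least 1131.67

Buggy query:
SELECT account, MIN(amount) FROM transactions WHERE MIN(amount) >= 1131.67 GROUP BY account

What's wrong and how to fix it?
Bug: MIN() in WHERE is a misuse of aggregate

Fix: Use HAVING for the per-group MIN condition

Corrected query:
SELECT account, MIN(amount) FROM transactions GROUP BY account HAVING MIN(amount) >= 1131.67

Result:
account | MIN(amount)
--------+------------
ACC-101 | 4909.87    
ACC-105 | 2886.34    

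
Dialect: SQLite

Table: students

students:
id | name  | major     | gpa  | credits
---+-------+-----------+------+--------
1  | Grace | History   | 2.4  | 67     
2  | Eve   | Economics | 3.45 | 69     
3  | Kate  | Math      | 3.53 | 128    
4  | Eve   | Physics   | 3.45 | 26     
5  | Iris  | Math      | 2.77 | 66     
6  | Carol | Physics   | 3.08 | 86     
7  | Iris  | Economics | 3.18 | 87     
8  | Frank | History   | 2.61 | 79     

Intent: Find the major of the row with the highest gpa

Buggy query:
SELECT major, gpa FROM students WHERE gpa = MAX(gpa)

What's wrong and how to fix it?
Bug: MAX(gpa) is an aggregate and cannot be used directly in WHERE

Fix: Wrap MAX in a scalar subquery so WHERE compares against a single value

Corrected query:
SELECT major, gpa FROM students WHERE gpa = (SELECT MAX(gpa) FROM students)

Result:
major | gpa 
------+-----
Math  | 3.53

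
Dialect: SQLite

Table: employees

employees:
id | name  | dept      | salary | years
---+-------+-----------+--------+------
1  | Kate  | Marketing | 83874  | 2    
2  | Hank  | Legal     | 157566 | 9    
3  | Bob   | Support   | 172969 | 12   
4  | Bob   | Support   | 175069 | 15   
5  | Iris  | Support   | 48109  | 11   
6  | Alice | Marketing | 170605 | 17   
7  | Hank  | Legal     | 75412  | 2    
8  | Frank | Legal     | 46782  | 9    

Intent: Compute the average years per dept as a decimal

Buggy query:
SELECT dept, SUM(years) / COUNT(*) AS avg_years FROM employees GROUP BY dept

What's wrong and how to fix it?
Bug: SUM(years) and COUNT(*) are both integers; the division truncates the fractional part

Fix: Multiply by 1.0 (or CAST to REAL) to force floating-point division

Corrected query:
SELECT dept, SUM(years) * 1.0 / COUNT(*) AS avg_years FROM employees GROUP BY dept

Result:
dept      | avg_years
----------+----------
Legal     | 6.666667 
Marketing | 9.5      
Support   | 12.666667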